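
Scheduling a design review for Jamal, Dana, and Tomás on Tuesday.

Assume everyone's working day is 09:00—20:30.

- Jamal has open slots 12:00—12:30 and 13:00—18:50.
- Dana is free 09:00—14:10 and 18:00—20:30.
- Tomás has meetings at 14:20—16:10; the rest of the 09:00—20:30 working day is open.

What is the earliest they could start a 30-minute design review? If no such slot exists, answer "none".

Tomás free within 09:00–20:30: 09:00–14:20, 16:10–20:30.
Jamal ∩ Dana: 12:00–12:30, 13:00–14:10, 18:00–18:50.
Jamal ∩ Dana ∩ Tomás: 12:00–12:30, 13:00–14:10, 18:00–18:50.
Windows ≥ 30 min: 12:00–12:30, 13:00–14:10, 18:00–18:50.
Earliest such window starts at 12:00.

12:00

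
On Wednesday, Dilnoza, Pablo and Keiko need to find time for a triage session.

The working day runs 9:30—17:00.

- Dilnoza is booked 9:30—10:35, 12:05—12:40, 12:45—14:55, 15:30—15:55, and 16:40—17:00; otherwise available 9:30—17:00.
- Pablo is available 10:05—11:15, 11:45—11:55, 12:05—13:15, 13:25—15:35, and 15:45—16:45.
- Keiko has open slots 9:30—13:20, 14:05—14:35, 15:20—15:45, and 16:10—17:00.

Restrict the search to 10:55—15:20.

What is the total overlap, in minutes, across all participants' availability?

Dilnoza free within 09:30–17:00: 10:35–12:05, 12:40–12:45, 14:55–15:30, 15:55–16:40.
Dilnoza ∩ Pablo: 10:35–11:15, 11:45–11:55, 12:40–12:45, 14:55–15:30, 15:55–16:40.
Dilnoza ∩ Pablo ∩ Keiko: 10:35–11:15, 11:45–11:55, 12:40–12:45, 15:20–15:30, 16:10–16:40.
Restricted to 10:55–15:20: 10:55–11:15, 11:45–11:55, 12:40–12:45.
Total common minutes: 20 + 10 + 5 = 35.

35 minutes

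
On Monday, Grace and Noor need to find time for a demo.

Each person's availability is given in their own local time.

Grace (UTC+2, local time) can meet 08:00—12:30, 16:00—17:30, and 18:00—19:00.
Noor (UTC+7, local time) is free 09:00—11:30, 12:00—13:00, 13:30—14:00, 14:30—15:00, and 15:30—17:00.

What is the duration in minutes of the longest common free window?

Grace → UTC: 06:00–10:30, 14:00–15:30, 16:00–17:00.
Noor → UTC: 02:00–04:30, 05:00–06:00, 06:30–07:00, 07:30–08:00, 08:30–10:00.
Grace ∩ Noor: 06:30–07:00, 07:30–08:00, 08:30–10:00.
Common window lengths: 30, 30, 90 min; longest is 90.

90 minutes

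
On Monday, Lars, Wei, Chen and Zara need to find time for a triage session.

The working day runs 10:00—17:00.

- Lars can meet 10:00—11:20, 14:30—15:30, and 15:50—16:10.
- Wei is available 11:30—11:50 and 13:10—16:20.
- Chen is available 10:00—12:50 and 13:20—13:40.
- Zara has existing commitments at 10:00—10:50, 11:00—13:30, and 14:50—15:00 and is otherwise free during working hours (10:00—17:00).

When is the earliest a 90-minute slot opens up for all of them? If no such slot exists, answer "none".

none

Zara free within 10:00–17:00: 10:50–11:00, 13:30–14:50, 15:00–17:00.
Lars ∩ Wei: 14:30–15:30, 15:50–16:10.
Lars ∩ Wei ∩ Chen: (none).
Lars ∩ Wei ∩ Chen ∩ Zara: (none).
Windows ≥ 90 min: (none).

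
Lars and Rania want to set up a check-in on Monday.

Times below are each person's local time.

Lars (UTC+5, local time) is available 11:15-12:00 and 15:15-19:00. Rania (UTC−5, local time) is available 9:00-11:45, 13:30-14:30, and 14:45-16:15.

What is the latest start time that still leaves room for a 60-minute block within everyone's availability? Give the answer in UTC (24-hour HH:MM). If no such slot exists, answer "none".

Lars → UTC: 06:15–07:00, 10:15–14:00.
Rania → UTC: 14:00–16:45, 18:30–19:30, 19:45–21:15.
Lars ∩ Rania: (none).
Windows ≥ 60 min: (none).

none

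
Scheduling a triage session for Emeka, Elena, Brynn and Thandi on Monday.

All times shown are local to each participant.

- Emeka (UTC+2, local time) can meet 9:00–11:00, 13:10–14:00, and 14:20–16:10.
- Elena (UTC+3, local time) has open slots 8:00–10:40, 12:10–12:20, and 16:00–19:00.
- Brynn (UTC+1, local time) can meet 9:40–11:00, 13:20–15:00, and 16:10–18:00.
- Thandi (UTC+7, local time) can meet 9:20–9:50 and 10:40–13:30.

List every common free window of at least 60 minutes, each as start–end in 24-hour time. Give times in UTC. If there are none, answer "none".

none

Emeka → UTC: 07:00–09:00, 11:10–12:00, 12:20–14:10.
Elena → UTC: 05:00–07:40, 09:10–09:20, 13:00–16:00.
Brynn → UTC: 08:40–10:00, 12:20–14:00, 15:10–17:00.
Thandi → UTC: 02:20–02:50, 03:40–06:30.
Emeka ∩ Elena: 07:00–07:40, 13:00–14:10.
Emeka ∩ Elena ∩ Brynn: 13:00–14:00.
Emeka ∩ Elena ∩ Brynn ∩ Thandi: (none).
Windows ≥ 60 min: (none).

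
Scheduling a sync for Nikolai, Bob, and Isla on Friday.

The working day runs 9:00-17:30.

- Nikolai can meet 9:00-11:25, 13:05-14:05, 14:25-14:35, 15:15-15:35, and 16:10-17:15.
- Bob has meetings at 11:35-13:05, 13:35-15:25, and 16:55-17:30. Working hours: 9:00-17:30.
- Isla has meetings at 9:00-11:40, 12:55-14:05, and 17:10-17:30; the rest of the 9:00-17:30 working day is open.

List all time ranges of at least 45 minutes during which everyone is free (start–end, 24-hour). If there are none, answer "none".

Bob free within 09:00–17:30: 09:00–11:35, 13:05–13:35, 15:25–16:55.
Isla free within 09:00–17:30: 11:40–12:55, 14:05–17:10.
Nikolai ∩ Bob: 09:00–11:25, 13:05–13:35, 15:25–15:35, 16:10–16:55.
Nikolai ∩ Bob ∩ Isla: 15:25–15:35, 16:10–16:55.
Windows ≥ 45 min: 16:10–16:55.

16:10–16:55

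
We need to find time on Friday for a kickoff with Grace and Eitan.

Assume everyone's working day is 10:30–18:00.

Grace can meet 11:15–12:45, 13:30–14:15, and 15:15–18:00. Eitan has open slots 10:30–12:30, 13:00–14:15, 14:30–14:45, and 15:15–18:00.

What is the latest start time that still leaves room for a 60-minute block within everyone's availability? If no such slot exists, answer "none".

Grace ∩ Eitan: 11:15–12:30, 13:30–14:15, 15:15–18:00.
Windows ≥ 60 min: 11:15–12:30, 15:15–18:00.
Latest start in the last window 15:15–18:00 is 18:00 − 60 min = 17:00.

17:00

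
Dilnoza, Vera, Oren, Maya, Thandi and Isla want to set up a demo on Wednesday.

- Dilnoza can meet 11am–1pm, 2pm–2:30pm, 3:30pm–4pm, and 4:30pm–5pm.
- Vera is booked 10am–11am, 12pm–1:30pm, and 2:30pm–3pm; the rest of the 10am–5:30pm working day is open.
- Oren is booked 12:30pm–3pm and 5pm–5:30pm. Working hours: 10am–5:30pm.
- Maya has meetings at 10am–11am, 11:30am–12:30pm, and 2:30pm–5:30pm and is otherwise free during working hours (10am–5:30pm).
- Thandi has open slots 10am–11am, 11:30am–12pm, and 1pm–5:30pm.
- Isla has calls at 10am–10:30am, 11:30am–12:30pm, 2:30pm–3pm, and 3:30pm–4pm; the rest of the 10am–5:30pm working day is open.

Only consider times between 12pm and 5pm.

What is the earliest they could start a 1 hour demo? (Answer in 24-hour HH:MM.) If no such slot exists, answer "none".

none

Vera free within 10:00–17:30: 11:00–12:00, 13:30–14:30, 15:00–17:30.
Oren free within 10:00–17:30: 10:00–12:30, 15:00–17:00.
Maya free within 10:00–17:30: 11:00–11:30, 12:30–14:30.
Isla free within 10:00–17:30: 10:30–11:30, 12:30–14:30, 15:00–15:30, 16:00–17:30.
Dilnoza ∩ Vera: 11:00–12:00, 14:00–14:30, 15:30–16:00, 16:30–17:00.
Dilnoza ∩ Vera ∩ Oren: 11:00–12:00, 15:30–16:00, 16:30–17:00.
Dilnoza ∩ Vera ∩ Oren ∩ Maya: 11:00–11:30.
Dilnoza ∩ Vera ∩ Oren ∩ Maya ∩ Thandi: (none).
Dilnoza ∩ Vera ∩ Oren ∩ Maya ∩ Thandi ∩ Isla: (none).
Restricted to 12:00–17:00: (none).
Windows ≥ 60 min: (none).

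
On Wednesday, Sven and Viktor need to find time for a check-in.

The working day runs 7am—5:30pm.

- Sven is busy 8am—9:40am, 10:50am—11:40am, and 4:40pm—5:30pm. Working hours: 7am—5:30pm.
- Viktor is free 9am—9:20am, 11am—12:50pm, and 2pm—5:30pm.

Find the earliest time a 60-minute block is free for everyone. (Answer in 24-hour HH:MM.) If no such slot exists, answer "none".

Sven free within 07:00–17:30: 07:00–08:00, 09:40–10:50, 11:40–16:40.
Sven ∩ Viktor: 11:40–12:50, 14:00–16:40.
Windows ≥ 60 min: 11:40–12:50, 14:00–16:40.
Earliest such window starts at 11:40.

11:40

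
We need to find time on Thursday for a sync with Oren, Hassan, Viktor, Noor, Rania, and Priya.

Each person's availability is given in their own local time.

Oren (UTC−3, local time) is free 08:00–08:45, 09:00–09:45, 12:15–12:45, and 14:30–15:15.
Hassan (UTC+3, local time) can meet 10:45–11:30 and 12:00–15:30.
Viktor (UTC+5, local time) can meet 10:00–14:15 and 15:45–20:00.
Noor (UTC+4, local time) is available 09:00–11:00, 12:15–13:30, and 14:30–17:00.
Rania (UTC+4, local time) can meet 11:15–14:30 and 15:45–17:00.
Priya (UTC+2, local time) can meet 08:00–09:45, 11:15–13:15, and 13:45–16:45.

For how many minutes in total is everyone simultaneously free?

Oren → UTC: 11:00–11:45, 12:00–12:45, 15:15–15:45, 17:30–18:15.
Hassan → UTC: 07:45–08:30, 09:00–12:30.
Viktor → UTC: 05:00–09:15, 10:45–15:00.
Noor → UTC: 05:00–07:00, 08:15–09:30, 10:30–13:00.
Rania → UTC: 07:15–10:30, 11:45–13:00.
Priya → UTC: 06:00–07:45, 09:15–11:15, 11:45–14:45.
Oren ∩ Hassan: 11:00–11:45, 12:00–12:30.
Oren ∩ Hassan ∩ Viktor: 11:00–11:45, 12:00–12:30.
Oren ∩ Hassan ∩ Viktor ∩ Noor: 11:00–11:45, 12:00–12:30.
Oren ∩ Hassan ∩ Viktor ∩ Noor ∩ Rania: 12:00–12:30.
Oren ∩ Hassan ∩ Viktor ∩ Noor ∩ Rania ∩ Priya: 12:00–12:30.
Total common minutes: 30.

30 minutes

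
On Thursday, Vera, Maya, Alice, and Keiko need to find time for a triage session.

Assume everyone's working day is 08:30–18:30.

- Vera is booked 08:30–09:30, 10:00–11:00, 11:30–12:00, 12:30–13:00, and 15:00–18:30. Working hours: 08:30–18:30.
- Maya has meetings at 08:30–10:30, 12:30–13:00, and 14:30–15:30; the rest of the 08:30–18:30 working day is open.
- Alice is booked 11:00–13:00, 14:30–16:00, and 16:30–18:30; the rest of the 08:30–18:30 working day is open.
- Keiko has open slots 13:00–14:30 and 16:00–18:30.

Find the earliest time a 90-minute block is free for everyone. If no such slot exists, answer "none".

Vera free within 08:30–18:30: 09:30–10:00, 11:00–11:30, 12:00–12:30, 13:00–15:00.
Maya free within 08:30–18:30: 10:30–12:30, 13:00–14:30, 15:30–18:30.
Alice free within 08:30–18:30: 08:30–11:00, 13:00–14:30, 16:00–16:30.
Vera ∩ Maya: 11:00–11:30, 12:00–12:30, 13:00–14:30.
Vera ∩ Maya ∩ Alice: 13:00–14:30.
Vera ∩ Maya ∩ Alice ∩ Keiko: 13:00–14:30.
Windows ≥ 90 min: 13:00–14:30.
Earliest such window starts at 13:00.

13:00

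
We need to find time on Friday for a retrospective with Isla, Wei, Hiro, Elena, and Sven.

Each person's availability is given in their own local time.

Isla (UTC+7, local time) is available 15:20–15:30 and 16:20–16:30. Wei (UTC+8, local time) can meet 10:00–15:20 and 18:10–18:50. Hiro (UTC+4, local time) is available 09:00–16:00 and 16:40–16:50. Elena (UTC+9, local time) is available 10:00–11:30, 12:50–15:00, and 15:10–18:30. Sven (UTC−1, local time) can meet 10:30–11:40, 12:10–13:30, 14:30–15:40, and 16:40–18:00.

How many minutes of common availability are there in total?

0 minutes

Isla → UTC: 08:20–08:30, 09:20–09:30.
Wei → UTC: 02:00–07:20, 10:10–10:50.
Hiro → UTC: 05:00–12:00, 12:40–12:50.
Elena → UTC: 01:00–02:30, 03:50–06:00, 06:10–09:30.
Sven → UTC: 11:30–12:40, 13:10–14:30, 15:30–16:40, 17:40–19:00.
Isla ∩ Wei: (none).
Isla ∩ Wei ∩ Hiro: (none).
Isla ∩ Wei ∩ Hiro ∩ Elena: (none).
Isla ∩ Wei ∩ Hiro ∩ Elena ∩ Sven: (none).
Total common minutes: 0.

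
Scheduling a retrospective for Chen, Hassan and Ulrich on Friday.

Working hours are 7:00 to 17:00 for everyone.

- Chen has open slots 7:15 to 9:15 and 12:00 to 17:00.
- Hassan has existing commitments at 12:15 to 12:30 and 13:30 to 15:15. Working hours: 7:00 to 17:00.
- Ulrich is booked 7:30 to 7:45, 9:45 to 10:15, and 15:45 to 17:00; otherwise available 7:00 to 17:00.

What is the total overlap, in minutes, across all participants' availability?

Hassan free within 07:00–17:00: 07:00–12:15, 12:30–13:30, 15:15–17:00.
Ulrich free within 07:00–17:00: 07:00–07:30, 07:45–09:45, 10:15–15:45.
Chen ∩ Hassan: 07:15–09:15, 12:00–12:15, 12:30–13:30, 15:15–17:00.
Chen ∩ Hassan ∩ Ulrich: 07:15–07:30, 07:45–09:15, 12:00–12:15, 12:30–13:30, 15:15–15:45.
Total common minutes: 15 + 90 + 15 + 60 + 30 = 210.

210 minutes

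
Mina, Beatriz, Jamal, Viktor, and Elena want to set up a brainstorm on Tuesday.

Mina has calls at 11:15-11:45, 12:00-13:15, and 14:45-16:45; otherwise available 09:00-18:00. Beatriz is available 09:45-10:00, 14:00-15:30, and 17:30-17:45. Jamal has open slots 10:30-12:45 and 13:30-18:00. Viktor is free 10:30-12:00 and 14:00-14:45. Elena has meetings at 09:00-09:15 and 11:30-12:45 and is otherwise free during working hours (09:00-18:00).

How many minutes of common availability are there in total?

Mina free within 09:00–18:00: 09:00–11:15, 11:45–12:00, 13:15–14:45, 16:45–18:00.
Elena free within 09:00–18:00: 09:15–11:30, 12:45–18:00.
Mina ∩ Beatriz: 09:45–10:00, 14:00–14:45, 17:30–17:45.
Mina ∩ Beatriz ∩ Jamal: 14:00–14:45, 17:30–17:45.
Mina ∩ Beatriz ∩ Jamal ∩ Viktor: 14:00–14:45.
Mina ∩ Beatriz ∩ Jamal ∩ Viktor ∩ Elena: 14:00–14:45.
Total common minutes: 45.

45 minutes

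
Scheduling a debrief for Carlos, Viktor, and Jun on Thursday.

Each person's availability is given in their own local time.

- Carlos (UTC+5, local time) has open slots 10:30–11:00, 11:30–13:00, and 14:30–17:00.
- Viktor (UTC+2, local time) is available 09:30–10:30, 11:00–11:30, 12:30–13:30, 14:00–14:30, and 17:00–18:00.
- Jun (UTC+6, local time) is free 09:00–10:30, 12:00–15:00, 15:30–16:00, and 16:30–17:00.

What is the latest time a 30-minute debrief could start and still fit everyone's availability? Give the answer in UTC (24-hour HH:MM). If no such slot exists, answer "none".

Carlos → UTC: 05:30–06:00, 06:30–08:00, 09:30–12:00.
Viktor → UTC: 07:30–08:30, 09:00–09:30, 10:30–11:30, 12:00–12:30, 15:00–16:00.
Jun → UTC: 03:00–04:30, 06:00–09:00, 09:30–10:00, 10:30–11:00.
Carlos ∩ Viktor: 07:30–08:00, 10:30–11:30.
Carlos ∩ Viktor ∩ Jun: 07:30–08:00, 10:30–11:00.
Windows ≥ 30 min: 07:30–08:00, 10:30–11:00.
Latest start in the last window 10:30–11:00 is 11:00 − 30 min = 10:30.

10:30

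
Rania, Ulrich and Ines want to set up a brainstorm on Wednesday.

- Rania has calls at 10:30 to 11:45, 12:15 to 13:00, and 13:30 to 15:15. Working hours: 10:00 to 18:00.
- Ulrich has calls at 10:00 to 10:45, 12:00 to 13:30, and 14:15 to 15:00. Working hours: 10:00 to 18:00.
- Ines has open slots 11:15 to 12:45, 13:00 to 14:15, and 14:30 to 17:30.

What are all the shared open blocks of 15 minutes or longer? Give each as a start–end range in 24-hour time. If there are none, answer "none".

Rania free within 10:00–18:00: 10:00–10:30, 11:45–12:15, 13:00–13:30, 15:15–18:00.
Ulrich free within 10:00–18:00: 10:45–12:00, 13:30–14:15, 15:00–18:00.
Rania ∩ Ulrich: 11:45–12:00, 15:15–18:00.
Rania ∩ Ulrich ∩ Ines: 11:45–12:00, 15:15–17:30.
Windows ≥ 15 min: 11:45–12:00, 15:15–17:30.

11:45–12:00, 15:15–17:30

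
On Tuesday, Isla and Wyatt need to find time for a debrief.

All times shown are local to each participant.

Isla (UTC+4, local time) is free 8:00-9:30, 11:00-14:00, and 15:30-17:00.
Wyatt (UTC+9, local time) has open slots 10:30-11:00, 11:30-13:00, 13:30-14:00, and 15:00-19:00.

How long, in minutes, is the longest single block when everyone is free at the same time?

Isla → UTC: 04:00–05:30, 07:00–10:00, 11:30–13:00.
Wyatt → UTC: 01:30–02:00, 02:30–04:00, 04:30–05:00, 06:00–10:00.
Isla ∩ Wyatt: 04:30–05:00, 07:00–10:00.
Common window lengths: 30, 180 min; longest is 180.

180 minutes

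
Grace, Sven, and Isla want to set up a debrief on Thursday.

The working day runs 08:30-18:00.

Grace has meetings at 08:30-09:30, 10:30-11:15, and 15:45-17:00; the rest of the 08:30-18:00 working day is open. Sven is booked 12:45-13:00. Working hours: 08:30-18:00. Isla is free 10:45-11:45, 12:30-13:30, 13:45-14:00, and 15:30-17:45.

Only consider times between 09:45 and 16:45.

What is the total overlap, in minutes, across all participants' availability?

105 minutes

Grace free within 08:30–18:00: 09:30–10:30, 11:15–15:45, 17:00–18:00.
Sven free within 08:30–18:00: 08:30–12:45, 13:00–18:00.
Grace ∩ Sven: 09:30–10:30, 11:15–12:45, 13:00–15:45, 17:00–18:00.
Grace ∩ Sven ∩ Isla: 11:15–11:45, 12:30–12:45, 13:00–13:30, 13:45–14:00, 15:30–15:45, 17:00–17:45.
Restricted to 09:45–16:45: 11:15–11:45, 12:30–12:45, 13:00–13:30, 13:45–14:00, 15:30–15:45.
Total common minutes: 30 + 15 + 30 + 15 + 15 = 105.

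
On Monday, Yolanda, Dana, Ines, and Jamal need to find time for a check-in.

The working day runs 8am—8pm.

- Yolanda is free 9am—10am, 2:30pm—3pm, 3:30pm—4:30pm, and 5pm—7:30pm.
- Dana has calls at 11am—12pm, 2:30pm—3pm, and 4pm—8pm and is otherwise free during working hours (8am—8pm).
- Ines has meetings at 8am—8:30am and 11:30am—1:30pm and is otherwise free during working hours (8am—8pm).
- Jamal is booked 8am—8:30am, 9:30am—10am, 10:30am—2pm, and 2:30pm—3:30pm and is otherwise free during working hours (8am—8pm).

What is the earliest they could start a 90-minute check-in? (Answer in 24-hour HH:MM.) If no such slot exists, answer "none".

Dana free within 08:00–20:00: 08:00–11:00, 12:00–14:30, 15:00–16:00.
Ines free within 08:00–20:00: 08:30–11:30, 13:30–20:00.
Jamal free within 08:00–20:00: 08:30–09:30, 10:00–10:30, 14:00–14:30, 15:30–20:00.
Yolanda ∩ Dana: 09:00–10:00, 15:30–16:00.
Yolanda ∩ Dana ∩ Ines: 09:00–10:00, 15:30–16:00.
Yolanda ∩ Dana ∩ Ines ∩ Jamal: 09:00–09:30, 15:30–16:00.
Windows ≥ 90 min: (none).

none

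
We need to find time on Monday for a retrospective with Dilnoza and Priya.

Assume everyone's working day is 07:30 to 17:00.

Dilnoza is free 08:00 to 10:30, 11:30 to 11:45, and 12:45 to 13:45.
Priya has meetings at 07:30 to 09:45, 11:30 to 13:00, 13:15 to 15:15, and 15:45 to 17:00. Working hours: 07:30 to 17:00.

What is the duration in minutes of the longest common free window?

45 minutes

Priya free within 07:30–17:00: 09:45–11:30, 13:00–13:15, 15:15–15:45.
Dilnoza ∩ Priya: 09:45–10:30, 13:00–13:15.
Common window lengths: 45, 15 min; longest is 45.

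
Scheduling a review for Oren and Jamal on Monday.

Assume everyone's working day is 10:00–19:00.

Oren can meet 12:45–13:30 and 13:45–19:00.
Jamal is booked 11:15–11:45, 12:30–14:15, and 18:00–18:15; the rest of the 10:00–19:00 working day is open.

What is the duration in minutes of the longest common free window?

Jamal free within 10:00–19:00: 10:00–11:15, 11:45–12:30, 14:15–18:00, 18:15–19:00.
Oren ∩ Jamal: 14:15–18:00, 18:15–19:00.
Common window lengths: 225, 45 min; longest is 225.

225 minutes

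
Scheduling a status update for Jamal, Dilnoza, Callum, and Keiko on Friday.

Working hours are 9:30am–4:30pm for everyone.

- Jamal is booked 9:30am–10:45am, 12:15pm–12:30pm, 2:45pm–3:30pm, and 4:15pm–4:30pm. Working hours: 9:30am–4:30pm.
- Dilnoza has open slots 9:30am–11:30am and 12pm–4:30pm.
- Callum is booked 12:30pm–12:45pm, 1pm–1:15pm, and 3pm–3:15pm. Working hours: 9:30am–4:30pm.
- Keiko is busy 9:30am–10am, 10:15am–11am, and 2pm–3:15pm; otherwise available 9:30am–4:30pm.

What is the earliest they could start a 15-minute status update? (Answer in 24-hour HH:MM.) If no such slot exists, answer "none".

11:00

Jamal free within 09:30–16:30: 10:45–12:15, 12:30–14:45, 15:30–16:15.
Callum free within 09:30–16:30: 09:30–12:30, 12:45–13:00, 13:15–15:00, 15:15–16:30.
Keiko free within 09:30–16:30: 10:00–10:15, 11:00–14:00, 15:15–16:30.
Jamal ∩ Dilnoza: 10:45–11:30, 12:00–12:15, 12:30–14:45, 15:30–16:15.
Jamal ∩ Dilnoza ∩ Callum: 10:45–11:30, 12:00–12:15, 12:45–13:00, 13:15–14:45, 15:30–16:15.
Jamal ∩ Dilnoza ∩ Callum ∩ Keiko: 11:00–11:30, 12:00–12:15, 12:45–13:00, 13:15–14:00, 15:30–16:15.
Windows ≥ 15 min: 11:00–11:30, 12:00–12:15, 12:45–13:00, 13:15–14:00, 15:30–16:15.
Earliest such window starts at 11:00.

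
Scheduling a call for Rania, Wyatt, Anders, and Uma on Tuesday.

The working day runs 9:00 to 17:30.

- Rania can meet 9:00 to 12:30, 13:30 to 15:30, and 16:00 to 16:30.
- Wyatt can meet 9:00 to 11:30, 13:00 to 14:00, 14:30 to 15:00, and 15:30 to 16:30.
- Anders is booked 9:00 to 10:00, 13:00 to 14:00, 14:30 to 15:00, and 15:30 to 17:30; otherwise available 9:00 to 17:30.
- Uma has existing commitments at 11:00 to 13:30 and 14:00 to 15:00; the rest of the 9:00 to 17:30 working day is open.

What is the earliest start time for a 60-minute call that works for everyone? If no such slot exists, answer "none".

Anders free within 09:00–17:30: 10:00–13:00, 14:00–14:30, 15:00–15:30.
Uma free within 09:00–17:30: 09:00–11:00, 13:30–14:00, 15:00–17:30.
Rania ∩ Wyatt: 09:00–11:30, 13:30–14:00, 14:30–15:00, 16:00–16:30.
Rania ∩ Wyatt ∩ Anders: 10:00–11:30.
Rania ∩ Wyatt ∩ Anders ∩ Uma: 10:00–11:00.
Windows ≥ 60 min: 10:00–11:00.
Earliest such window starts at 10:00.

10:00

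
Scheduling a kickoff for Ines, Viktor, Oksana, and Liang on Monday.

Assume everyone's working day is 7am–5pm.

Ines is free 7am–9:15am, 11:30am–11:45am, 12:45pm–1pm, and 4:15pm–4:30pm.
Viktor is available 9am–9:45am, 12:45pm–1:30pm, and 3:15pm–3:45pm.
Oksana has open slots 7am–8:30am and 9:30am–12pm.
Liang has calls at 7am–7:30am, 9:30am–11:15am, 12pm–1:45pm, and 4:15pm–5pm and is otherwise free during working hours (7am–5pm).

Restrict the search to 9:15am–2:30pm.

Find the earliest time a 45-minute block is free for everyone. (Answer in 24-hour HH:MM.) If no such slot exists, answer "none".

none

Liang free within 07:00–17:00: 07:30–09:30, 11:15–12:00, 13:45–16:15.
Ines ∩ Viktor: 09:00–09:15, 12:45–13:00.
Ines ∩ Viktor ∩ Oksana: (none).
Ines ∩ Viktor ∩ Oksana ∩ Liang: (none).
Restricted to 09:15–14:30: (none).
Windows ≥ 45 min: (none).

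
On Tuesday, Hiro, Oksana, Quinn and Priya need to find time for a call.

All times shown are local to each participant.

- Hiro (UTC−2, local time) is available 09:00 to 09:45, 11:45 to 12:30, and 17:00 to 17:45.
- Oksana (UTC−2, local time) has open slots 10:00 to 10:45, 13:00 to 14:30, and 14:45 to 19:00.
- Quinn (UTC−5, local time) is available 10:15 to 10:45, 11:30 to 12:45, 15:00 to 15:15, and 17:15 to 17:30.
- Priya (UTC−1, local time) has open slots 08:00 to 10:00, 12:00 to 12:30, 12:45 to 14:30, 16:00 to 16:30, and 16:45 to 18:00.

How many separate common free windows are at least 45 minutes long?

0

Hiro → UTC: 11:00–11:45, 13:45–14:30, 19:00–19:45.
Oksana → UTC: 12:00–12:45, 15:00–16:30, 16:45–21:00.
Quinn → UTC: 15:15–15:45, 16:30–17:45, 20:00–20:15, 22:15–22:30.
Priya → UTC: 09:00–11:00, 13:00–13:30, 13:45–15:30, 17:00–17:30, 17:45–19:00.
Hiro ∩ Oksana: 19:00–19:45.
Hiro ∩ Oksana ∩ Quinn: (none).
Hiro ∩ Oksana ∩ Quinn ∩ Priya: (none).
Windows ≥ 45 min: (none).
That's 0 windows.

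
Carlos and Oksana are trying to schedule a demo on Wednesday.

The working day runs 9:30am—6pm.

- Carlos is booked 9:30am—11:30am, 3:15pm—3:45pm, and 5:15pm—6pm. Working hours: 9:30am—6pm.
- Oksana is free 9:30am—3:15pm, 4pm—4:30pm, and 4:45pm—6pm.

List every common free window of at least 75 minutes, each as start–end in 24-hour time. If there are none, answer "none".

Carlos free within 09:30–18:00: 11:30–15:15, 15:45–17:15.
Carlos ∩ Oksana: 11:30–15:15, 16:00–16:30, 16:45–17:15.
Windows ≥ 75 min: 11:30–15:15.

11:30–15:15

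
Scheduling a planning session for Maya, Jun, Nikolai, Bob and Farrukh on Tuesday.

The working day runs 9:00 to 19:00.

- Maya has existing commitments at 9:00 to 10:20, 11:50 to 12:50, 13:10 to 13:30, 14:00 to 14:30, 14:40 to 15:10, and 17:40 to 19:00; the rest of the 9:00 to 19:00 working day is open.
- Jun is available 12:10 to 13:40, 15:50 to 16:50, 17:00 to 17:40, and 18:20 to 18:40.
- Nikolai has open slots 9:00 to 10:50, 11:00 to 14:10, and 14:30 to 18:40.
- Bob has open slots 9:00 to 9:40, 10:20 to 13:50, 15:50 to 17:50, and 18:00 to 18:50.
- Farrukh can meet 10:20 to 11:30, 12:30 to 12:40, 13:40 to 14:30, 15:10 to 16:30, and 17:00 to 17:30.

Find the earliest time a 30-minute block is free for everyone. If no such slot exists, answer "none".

15:50

Maya free within 09:00–19:00: 10:20–11:50, 12:50–13:10, 13:30–14:00, 14:30–14:40, 15:10–17:40.
Maya ∩ Jun: 12:50–13:10, 13:30–13:40, 15:50–16:50, 17:00–17:40.
Maya ∩ Jun ∩ Nikolai: 12:50–13:10, 13:30–13:40, 15:50–16:50, 17:00–17:40.
Maya ∩ Jun ∩ Nikolai ∩ Bob: 12:50–13:10, 13:30–13:40, 15:50–16:50, 17:00–17:40.
Maya ∩ Jun ∩ Nikolai ∩ Bob ∩ Farrukh: 15:50–16:30, 17:00–17:30.
Windows ≥ 30 min: 15:50–16:30, 17:00–17:30.
Earliest such window starts at 15:50.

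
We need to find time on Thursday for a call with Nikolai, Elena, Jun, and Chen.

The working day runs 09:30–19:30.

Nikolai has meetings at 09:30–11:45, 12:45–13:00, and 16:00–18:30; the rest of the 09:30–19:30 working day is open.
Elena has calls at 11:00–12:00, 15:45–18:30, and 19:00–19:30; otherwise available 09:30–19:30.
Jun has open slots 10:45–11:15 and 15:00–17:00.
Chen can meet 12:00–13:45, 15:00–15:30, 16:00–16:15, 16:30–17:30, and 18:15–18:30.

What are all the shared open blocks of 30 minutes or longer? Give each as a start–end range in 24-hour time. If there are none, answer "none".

15:00–15:30

Nikolai free within 09:30–19:30: 11:45–12:45, 13:00–16:00, 18:30–19:30.
Elena free within 09:30–19:30: 09:30–11:00, 12:00–15:45, 18:30–19:00.
Nikolai ∩ Elena: 12:00–12:45, 13:00–15:45, 18:30–19:00.
Nikolai ∩ Elena ∩ Jun: 15:00–15:45.
Nikolai ∩ Elena ∩ Jun ∩ Chen: 15:00–15:30.
Windows ≥ 30 min: 15:00–15:30.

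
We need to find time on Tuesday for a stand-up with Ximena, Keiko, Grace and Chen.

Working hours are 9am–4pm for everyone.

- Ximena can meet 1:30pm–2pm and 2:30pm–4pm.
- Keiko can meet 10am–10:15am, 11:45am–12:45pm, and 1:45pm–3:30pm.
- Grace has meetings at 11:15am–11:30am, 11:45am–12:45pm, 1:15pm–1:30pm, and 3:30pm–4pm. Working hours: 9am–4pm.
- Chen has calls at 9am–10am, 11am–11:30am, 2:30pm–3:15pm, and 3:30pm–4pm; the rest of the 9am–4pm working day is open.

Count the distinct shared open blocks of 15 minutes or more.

Grace free within 09:00–16:00: 09:00–11:15, 11:30–11:45, 12:45–13:15, 13:30–15:30.
Chen free within 09:00–16:00: 10:00–11:00, 11:30–14:30, 15:15–15:30.
Ximena ∩ Keiko: 13:45–14:00, 14:30–15:30.
Ximena ∩ Keiko ∩ Grace: 13:45–14:00, 14:30–15:30.
Ximena ∩ Keiko ∩ Grace ∩ Chen: 13:45–14:00, 15:15–15:30.
Windows ≥ 15 min: 13:45–14:00, 15:15–15:30.
That's 2 windows.

2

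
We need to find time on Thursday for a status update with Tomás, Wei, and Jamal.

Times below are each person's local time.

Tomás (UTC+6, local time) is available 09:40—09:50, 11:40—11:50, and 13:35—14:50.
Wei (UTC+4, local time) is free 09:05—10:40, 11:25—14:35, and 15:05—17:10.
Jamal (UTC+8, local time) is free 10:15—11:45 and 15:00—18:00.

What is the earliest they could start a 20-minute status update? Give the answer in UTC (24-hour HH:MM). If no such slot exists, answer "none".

07:35

Tomás → UTC: 03:40–03:50, 05:40–05:50, 07:35–08:50.
Wei → UTC: 05:05–06:40, 07:25–10:35, 11:05–13:10.
Jamal → UTC: 02:15–03:45, 07:00–10:00.
Tomás ∩ Wei: 05:40–05:50, 07:35–08:50.
Tomás ∩ Wei ∩ Jamal: 07:35–08:50.
Windows ≥ 20 min: 07:35–08:50.
Earliest such window starts at 07:35.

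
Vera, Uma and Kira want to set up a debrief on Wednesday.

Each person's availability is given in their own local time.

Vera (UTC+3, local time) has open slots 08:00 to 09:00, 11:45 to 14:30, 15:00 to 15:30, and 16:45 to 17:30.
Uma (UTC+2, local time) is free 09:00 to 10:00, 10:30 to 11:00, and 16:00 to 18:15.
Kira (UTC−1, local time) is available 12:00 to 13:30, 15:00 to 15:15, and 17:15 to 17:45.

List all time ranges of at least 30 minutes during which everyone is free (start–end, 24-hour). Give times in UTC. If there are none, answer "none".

Vera → UTC: 05:00–06:00, 08:45–11:30, 12:00–12:30, 13:45–14:30.
Uma → UTC: 07:00–08:00, 08:30–09:00, 14:00–16:15.
Kira → UTC: 13:00–14:30, 16:00–16:15, 18:15–18:45.
Vera ∩ Uma: 08:45–09:00, 14:00–14:30.
Vera ∩ Uma ∩ Kira: 14:00–14:30.
Windows ≥ 30 min: 14:00–14:30.

14:00–14:30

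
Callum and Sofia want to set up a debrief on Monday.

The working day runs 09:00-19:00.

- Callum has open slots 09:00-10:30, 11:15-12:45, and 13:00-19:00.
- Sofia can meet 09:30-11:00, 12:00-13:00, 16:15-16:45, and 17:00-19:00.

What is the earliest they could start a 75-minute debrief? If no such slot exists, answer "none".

17:00

Callum ∩ Sofia: 09:30–10:30, 12:00–12:45, 16:15–16:45, 17:00–19:00.
Windows ≥ 75 min: 17:00–19:00.
Earliest such window starts at 17:00.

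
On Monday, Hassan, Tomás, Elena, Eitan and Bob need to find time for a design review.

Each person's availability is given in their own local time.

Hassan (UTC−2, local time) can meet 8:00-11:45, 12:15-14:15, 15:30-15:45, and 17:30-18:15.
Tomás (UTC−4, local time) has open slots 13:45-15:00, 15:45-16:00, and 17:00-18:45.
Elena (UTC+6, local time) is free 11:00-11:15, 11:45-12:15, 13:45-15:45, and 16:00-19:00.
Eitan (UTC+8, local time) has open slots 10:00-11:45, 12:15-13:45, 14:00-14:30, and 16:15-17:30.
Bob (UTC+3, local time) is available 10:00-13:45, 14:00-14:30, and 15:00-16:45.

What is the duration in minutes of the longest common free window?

Hassan → UTC: 10:00–13:45, 14:15–16:15, 17:30–17:45, 19:30–20:15.
Tomás → UTC: 17:45–19:00, 19:45–20:00, 21:00–22:45.
Elena → UTC: 05:00–05:15, 05:45–06:15, 07:45–09:45, 10:00–13:00.
Eitan → UTC: 02:00–03:45, 04:15–05:45, 06:00–06:30, 08:15–09:30.
Bob → UTC: 07:00–10:45, 11:00–11:30, 12:00–13:45.
Hassan ∩ Tomás: 19:45–20:00.
Hassan ∩ Tomás ∩ Elena: (none).
Hassan ∩ Tomás ∩ Elena ∩ Eitan: (none).
Hassan ∩ Tomás ∩ Elena ∩ Eitan ∩ Bob: (none).
No common window.

0 minutes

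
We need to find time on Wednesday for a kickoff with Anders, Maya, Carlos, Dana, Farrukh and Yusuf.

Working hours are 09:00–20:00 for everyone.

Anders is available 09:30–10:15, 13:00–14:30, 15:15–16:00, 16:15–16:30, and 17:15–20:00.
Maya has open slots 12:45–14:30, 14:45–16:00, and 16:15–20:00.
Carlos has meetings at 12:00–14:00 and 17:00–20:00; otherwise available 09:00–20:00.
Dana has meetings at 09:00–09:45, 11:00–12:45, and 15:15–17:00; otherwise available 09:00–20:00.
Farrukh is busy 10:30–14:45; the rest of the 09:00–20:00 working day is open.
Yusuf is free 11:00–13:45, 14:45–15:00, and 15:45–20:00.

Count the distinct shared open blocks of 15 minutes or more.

0

Carlos free within 09:00–20:00: 09:00–12:00, 14:00–17:00.
Dana free within 09:00–20:00: 09:45–11:00, 12:45–15:15, 17:00–20:00.
Farrukh free within 09:00–20:00: 09:00–10:30, 14:45–20:00.
Anders ∩ Maya: 13:00–14:30, 15:15–16:00, 16:15–16:30, 17:15–20:00.
Anders ∩ Maya ∩ Carlos: 14:00–14:30, 15:15–16:00, 16:15–16:30.
Anders ∩ Maya ∩ Carlos ∩ Dana: 14:00–14:30.
Anders ∩ Maya ∩ Carlos ∩ Dana ∩ Farrukh: (none).
Anders ∩ Maya ∩ Carlos ∩ Dana ∩ Farrukh ∩ Yusuf: (none).
Windows ≥ 15 min: (none).
That's 0 windows.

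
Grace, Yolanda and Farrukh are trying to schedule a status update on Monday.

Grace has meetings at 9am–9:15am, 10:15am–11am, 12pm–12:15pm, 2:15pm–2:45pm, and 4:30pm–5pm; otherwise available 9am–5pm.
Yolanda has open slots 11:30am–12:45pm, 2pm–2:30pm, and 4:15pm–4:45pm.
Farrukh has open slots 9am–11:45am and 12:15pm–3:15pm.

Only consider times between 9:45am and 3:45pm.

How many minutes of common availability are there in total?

Grace free within 09:00–17:00: 09:15–10:15, 11:00–12:00, 12:15–14:15, 14:45–16:30.
Grace ∩ Yolanda: 11:30–12:00, 12:15–12:45, 14:00–14:15, 16:15–16:30.
Grace ∩ Yolanda ∩ Farrukh: 11:30–11:45, 12:15–12:45, 14:00–14:15.
Restricted to 09:45–15:45: 11:30–11:45, 12:15–12:45, 14:00–14:15.
Total common minutes: 15 + 30 + 15 = 60.

60 minutes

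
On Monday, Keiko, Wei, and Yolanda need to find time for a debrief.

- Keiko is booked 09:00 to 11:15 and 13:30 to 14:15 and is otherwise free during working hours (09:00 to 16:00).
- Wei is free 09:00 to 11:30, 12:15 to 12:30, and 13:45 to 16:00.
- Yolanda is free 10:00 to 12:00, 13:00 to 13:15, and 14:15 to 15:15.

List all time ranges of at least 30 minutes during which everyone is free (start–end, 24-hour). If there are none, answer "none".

Keiko free within 09:00–16:00: 11:15–13:30, 14:15–16:00.
Keiko ∩ Wei: 11:15–11:30, 12:15–12:30, 14:15–16:00.
Keiko ∩ Wei ∩ Yolanda: 11:15–11:30, 14:15–15:15.
Windows ≥ 30 min: 14:15–15:15.

14:15–15:15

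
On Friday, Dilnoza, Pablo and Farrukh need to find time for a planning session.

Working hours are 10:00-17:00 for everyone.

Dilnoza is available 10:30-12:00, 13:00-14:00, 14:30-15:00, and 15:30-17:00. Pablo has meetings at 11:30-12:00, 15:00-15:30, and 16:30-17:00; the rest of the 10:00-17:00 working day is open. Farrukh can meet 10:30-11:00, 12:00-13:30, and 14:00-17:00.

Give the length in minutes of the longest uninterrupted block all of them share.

60 minutes

Pablo free within 10:00–17:00: 10:00–11:30, 12:00–15:00, 15:30–16:30.
Dilnoza ∩ Pablo: 10:30–11:30, 13:00–14:00, 14:30–15:00, 15:30–16:30.
Dilnoza ∩ Pablo ∩ Farrukh: 10:30–11:00, 13:00–13:30, 14:30–15:00, 15:30–16:30.
Common window lengths: 30, 30, 30, 60 min; longest is 60.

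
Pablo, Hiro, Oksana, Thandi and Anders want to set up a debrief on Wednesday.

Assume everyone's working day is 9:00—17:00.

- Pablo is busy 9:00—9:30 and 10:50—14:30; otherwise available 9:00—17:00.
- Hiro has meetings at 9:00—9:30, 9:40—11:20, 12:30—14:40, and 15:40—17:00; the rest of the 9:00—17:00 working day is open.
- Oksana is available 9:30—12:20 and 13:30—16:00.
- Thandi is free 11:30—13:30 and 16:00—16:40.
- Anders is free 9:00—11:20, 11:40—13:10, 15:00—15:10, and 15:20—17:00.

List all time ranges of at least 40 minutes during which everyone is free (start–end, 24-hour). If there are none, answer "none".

none

Pablo free within 09:00–17:00: 09:30–10:50, 14:30–17:00.
Hiro free within 09:00–17:00: 09:30–09:40, 11:20–12:30, 14:40–15:40.
Pablo ∩ Hiro: 09:30–09:40, 14:40–15:40.
Pablo ∩ Hiro ∩ Oksana: 09:30–09:40, 14:40–15:40.
Pablo ∩ Hiro ∩ Oksana ∩ Thandi: (none).
Pablo ∩ Hiro ∩ Oksana ∩ Thandi ∩ Anders: (none).
Windows ≥ 40 min: (none).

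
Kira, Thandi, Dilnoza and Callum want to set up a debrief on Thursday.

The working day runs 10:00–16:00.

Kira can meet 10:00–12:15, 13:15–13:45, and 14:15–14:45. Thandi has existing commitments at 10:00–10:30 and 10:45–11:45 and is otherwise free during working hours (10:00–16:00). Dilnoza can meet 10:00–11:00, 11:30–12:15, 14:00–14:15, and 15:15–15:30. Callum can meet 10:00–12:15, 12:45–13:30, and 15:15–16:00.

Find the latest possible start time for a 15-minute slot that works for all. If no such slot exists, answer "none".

12:00

Thandi free within 10:00–16:00: 10:30–10:45, 11:45–16:00.
Kira ∩ Thandi: 10:30–10:45, 11:45–12:15, 13:15–13:45, 14:15–14:45.
Kira ∩ Thandi ∩ Dilnoza: 10:30–10:45, 11:45–12:15.
Kira ∩ Thandi ∩ Dilnoza ∩ Callum: 10:30–10:45, 11:45–12:15.
Windows ≥ 15 min: 10:30–10:45, 11:45–12:15.
Latest start in the last window 11:45–12:15 is 12:15 − 15 min = 12:00.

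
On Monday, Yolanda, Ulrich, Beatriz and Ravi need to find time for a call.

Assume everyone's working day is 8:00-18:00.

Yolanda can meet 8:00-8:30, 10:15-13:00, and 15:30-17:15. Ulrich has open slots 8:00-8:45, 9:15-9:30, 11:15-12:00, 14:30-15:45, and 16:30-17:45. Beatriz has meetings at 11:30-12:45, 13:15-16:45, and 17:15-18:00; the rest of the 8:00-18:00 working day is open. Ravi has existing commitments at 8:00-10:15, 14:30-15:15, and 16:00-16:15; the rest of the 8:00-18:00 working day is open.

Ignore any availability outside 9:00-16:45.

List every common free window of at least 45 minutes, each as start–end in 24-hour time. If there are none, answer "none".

Beatriz free within 08:00–18:00: 08:00–11:30, 12:45–13:15, 16:45–17:15.
Ravi free within 08:00–18:00: 10:15–14:30, 15:15–16:00, 16:15–18:00.
Yolanda ∩ Ulrich: 08:00–08:30, 11:15–12:00, 15:30–15:45, 16:30–17:15.
Yolanda ∩ Ulrich ∩ Beatriz: 08:00–08:30, 11:15–11:30, 16:45–17:15.
Yolanda ∩ Ulrich ∩ Beatriz ∩ Ravi: 11:15–11:30, 16:45–17:15.
Restricted to 09:00–16:45: 11:15–11:30.
Windows ≥ 45 min: (none).

none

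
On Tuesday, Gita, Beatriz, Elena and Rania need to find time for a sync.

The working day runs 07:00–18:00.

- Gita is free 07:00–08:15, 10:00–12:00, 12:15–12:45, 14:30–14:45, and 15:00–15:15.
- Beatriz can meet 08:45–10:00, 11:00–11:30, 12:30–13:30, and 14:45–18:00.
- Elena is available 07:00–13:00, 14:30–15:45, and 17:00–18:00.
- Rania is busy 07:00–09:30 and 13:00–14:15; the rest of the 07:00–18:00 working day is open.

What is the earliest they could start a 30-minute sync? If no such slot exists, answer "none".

11:00

Rania free within 07:00–18:00: 09:30–13:00, 14:15–18:00.
Gita ∩ Beatriz: 11:00–11:30, 12:30–12:45, 15:00–15:15.
Gita ∩ Beatriz ∩ Elena: 11:00–11:30, 12:30–12:45, 15:00–15:15.
Gita ∩ Beatriz ∩ Elena ∩ Rania: 11:00–11:30, 12:30–12:45, 15:00–15:15.
Windows ≥ 30 min: 11:00–11:30.
Earliest such window starts at 11:00.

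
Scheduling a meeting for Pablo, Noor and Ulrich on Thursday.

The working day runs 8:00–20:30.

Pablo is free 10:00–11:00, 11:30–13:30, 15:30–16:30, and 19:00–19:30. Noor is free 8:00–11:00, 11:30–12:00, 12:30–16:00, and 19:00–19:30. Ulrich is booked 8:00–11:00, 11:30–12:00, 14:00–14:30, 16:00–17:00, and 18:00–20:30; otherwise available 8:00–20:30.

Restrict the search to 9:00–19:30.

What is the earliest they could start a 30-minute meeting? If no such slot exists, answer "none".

12:30

Ulrich free within 08:00–20:30: 11:00–11:30, 12:00–14:00, 14:30–16:00, 17:00–18:00.
Pablo ∩ Noor: 10:00–11:00, 11:30–12:00, 12:30–13:30, 15:30–16:00, 19:00–19:30.
Pablo ∩ Noor ∩ Ulrich: 12:30–13:30, 15:30–16:00.
Restricted to 09:00–19:30: 12:30–13:30, 15:30–16:00.
Windows ≥ 30 min: 12:30–13:30, 15:30–16:00.
Earliest such window starts at 12:30.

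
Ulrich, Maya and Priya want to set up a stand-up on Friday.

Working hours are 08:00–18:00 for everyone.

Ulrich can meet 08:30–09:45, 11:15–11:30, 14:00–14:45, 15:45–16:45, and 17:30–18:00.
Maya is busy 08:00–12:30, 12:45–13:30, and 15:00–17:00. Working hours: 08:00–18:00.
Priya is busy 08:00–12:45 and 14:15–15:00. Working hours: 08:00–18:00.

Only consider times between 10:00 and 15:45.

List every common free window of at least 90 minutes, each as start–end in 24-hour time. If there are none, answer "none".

none

Maya free within 08:00–18:00: 12:30–12:45, 13:30–15:00, 17:00–18:00.
Priya free within 08:00–18:00: 12:45–14:15, 15:00–18:00.
Ulrich ∩ Maya: 14:00–14:45, 17:30–18:00.
Ulrich ∩ Maya ∩ Priya: 14:00–14:15, 17:30–18:00.
Restricted to 10:00–15:45: 14:00–14:15.
Windows ≥ 90 min: (none).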